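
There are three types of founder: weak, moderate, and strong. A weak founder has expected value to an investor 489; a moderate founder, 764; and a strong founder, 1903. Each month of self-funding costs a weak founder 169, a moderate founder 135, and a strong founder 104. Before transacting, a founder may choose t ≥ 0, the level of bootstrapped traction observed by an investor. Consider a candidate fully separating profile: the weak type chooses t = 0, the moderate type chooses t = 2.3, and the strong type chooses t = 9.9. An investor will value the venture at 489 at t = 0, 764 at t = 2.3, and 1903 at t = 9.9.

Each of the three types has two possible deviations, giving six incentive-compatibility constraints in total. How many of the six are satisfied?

4

Moderate (own payoff 764 − 135×2.3 = 453.5): to t=0 gives 489 → profitable ✗; to t=9.9 gives 1903 − 135×9.9 = 566.5 → profitable ✗.
Weak (own payoff 489): to t=2.3 gives 764 − 169×2.3 = 375.3 → no gain ✓; to t=9.9 gives 1903 − 169×9.9 = 229.9 → no gain ✓.
Strong (own payoff 1903 − 104×9.9 = 873.4): to t=0 gives 489 → no gain ✓; to t=2.3 gives 764 − 104×2.3 = 524.8 → no gain ✓.
4 of the 6 constraints hold; not an equilibrium.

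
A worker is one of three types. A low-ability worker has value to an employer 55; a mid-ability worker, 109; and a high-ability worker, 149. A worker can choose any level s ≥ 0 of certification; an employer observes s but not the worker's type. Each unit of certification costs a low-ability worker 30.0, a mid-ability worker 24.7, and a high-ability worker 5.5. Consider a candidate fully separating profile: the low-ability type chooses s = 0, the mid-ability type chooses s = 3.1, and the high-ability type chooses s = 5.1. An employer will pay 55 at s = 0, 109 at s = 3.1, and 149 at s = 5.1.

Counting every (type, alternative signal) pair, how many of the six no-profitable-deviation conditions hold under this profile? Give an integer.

5

Mid-ability (own payoff 109 − 24.7×3.1 = 32.43): to s=0 gives 55 → profitable ✗; to s=5.1 gives 149 − 24.7×5.1 = 23.03 → no gain ✓.
High-ability (own payoff 149 − 5.5×5.1 = 120.95): to s=0 gives 55 → no gain ✓; to s=3.1 gives 109 − 5.5×3.1 = 91.95 → no gain ✓.
Low-ability (own payoff 55): to s=3.1 gives 109 − 30.0×3.1 = 16 → no gain ✓; to s=5.1 gives 149 − 30.0×5.1 = -4 → no gain ✓.
5 of the 6 constraints hold; not an equilibrium.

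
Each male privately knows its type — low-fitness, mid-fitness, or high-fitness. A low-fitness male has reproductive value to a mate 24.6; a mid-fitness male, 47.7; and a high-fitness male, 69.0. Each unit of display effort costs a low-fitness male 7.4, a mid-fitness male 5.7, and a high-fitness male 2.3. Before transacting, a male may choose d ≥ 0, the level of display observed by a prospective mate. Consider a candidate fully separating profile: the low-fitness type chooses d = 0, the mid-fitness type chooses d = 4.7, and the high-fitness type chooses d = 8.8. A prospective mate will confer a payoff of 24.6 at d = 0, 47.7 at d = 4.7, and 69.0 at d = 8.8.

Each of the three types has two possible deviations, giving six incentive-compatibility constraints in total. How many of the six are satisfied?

Mid-fitness (own payoff 47.7 − 5.7×4.7 = 20.91): to d=0 gives 24.6 → profitable ✗; to d=8.8 gives 69.0 − 5.7×8.8 = 18.84 → no gain ✓.
Low-fitness (own payoff 24.6): to d=4.7 gives 47.7 − 7.4×4.7 = 12.92 → no gain ✓; to d=8.8 gives 69.0 − 7.4×8.8 = 3.88 → no gain ✓.
High-fitness (own payoff 69.0 − 2.3×8.8 = 48.76): to d=0 gives 24.6 → no gain ✓; to d=4.7 gives 47.7 − 2.3×4.7 = 36.89 → no gain ✓.
5 of the 6 constraints hold; not an equilibrium.

5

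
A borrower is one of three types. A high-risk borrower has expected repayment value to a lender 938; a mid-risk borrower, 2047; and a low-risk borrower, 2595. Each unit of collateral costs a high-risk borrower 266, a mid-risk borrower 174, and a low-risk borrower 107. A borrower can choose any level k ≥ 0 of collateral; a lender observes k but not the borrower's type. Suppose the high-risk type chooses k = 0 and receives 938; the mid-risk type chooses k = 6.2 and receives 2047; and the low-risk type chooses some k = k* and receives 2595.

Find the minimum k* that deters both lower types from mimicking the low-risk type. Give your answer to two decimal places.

9.35

Mid-risk type (on-path payoff 2047 − 174×6.2 = 968.2) won't mimic when 968.2 ≥ 2595 − 174·k*, i.e. k* ≥ 9.35.
High-risk type (on-path payoff 938) won't mimic when 938 ≥ 2595 − 266·k*, i.e. k* ≥ 6.23.
Both must hold, so k* = max(6.23, 9.35) = 9.35. The mid-risk type's constraint binds.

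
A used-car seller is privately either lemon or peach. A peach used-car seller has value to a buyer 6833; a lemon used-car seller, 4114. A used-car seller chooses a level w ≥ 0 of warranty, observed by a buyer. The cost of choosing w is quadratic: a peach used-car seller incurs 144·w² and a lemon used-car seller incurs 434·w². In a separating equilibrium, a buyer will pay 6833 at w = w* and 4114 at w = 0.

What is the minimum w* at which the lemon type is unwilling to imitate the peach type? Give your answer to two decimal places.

The lemon type at w = 0 receives 4114; imitating at w* yields 6833 − 434·w*².
Indifference: 4114 = 6833 − 434·w*², so w*² = (6833 − 4114) / 434 ≈ 6.2650.
w* = √6.2650 ≈ 2.50.

2.50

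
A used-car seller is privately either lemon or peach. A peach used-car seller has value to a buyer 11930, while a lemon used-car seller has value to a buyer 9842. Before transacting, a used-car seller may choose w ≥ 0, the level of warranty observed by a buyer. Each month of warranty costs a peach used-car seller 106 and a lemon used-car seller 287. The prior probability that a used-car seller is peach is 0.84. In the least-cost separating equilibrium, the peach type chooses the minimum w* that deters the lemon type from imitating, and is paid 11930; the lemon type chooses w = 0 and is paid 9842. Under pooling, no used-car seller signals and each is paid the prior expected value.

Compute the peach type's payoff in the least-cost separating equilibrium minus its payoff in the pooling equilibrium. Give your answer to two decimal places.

-437.10

Least-cost separating signal: w* solves 9842 = 11930 − 287·w*, so w* = (11930 − 9842)/287 ≈ 7.2753.
Peach type's separating payoff: 11930 − 106 × w* = 11930 − 106 × (11930 − 9842)/287 = 11930 − 221328/287 ≈ 11158.8223.
Pooling payoff: 0.84 × 11930 + 0.16 × 9842 = 11595.92.
Difference: 11158.8223 − 11595.92 = -437.0977, i.e. -437.10 to two decimal places.
The peach type would prefer the pooling outcome.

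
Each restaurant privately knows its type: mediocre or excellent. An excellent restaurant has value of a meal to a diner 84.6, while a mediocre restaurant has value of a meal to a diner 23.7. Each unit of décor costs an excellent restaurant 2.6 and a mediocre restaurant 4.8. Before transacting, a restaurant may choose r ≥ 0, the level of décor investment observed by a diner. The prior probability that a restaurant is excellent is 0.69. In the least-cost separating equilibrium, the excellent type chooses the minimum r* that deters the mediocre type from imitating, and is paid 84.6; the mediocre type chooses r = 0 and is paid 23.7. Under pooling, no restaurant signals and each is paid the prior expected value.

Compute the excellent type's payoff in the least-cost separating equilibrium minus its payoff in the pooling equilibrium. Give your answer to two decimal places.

-14.11

Least-cost separating signal: r* solves 23.7 = 84.6 − 4.8·r*, so r* = (84.6 − 23.7)/4.8 = 12.6875.
Excellent type's separating payoff: 84.6 − 2.6 × r* = 84.6 − 2.6 × (84.6 − 23.7)/4.8 = 84.6 − 158.34/4.8 = 51.6125.
Pooling payoff: 0.69 × 84.6 + 0.31 × 23.7 = 65.721.
Difference: 51.6125 − 65.721 = -14.1085, i.e. -14.11 to two decimal places.
The excellent type would prefer the pooling outcome.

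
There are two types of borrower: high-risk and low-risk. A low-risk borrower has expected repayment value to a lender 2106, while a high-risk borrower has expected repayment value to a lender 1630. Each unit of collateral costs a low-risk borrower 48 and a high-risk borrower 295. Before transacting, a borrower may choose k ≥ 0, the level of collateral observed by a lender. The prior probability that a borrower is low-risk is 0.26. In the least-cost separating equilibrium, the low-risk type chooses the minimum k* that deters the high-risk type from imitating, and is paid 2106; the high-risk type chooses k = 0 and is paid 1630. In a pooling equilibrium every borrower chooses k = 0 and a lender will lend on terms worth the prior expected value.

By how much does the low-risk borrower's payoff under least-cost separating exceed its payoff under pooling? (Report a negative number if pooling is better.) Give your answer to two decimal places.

274.79

Least-cost separating signal: k* solves 1630 = 2106 − 295·k*, so k* = (2106 − 1630)/295 ≈ 1.6136.
Low-risk type's separating payoff: 2106 − 48 × k* = 2106 − 48 × (2106 − 1630)/295 = 2106 − 22848/295 ≈ 2028.5492.
Pooling payoff: 0.26 × 2106 + 0.74 × 1630 = 1753.76.
Difference: 2028.5492 − 1753.76 = 274.7892, i.e. 274.79 to two decimal places.
The low-risk type prefers to separate.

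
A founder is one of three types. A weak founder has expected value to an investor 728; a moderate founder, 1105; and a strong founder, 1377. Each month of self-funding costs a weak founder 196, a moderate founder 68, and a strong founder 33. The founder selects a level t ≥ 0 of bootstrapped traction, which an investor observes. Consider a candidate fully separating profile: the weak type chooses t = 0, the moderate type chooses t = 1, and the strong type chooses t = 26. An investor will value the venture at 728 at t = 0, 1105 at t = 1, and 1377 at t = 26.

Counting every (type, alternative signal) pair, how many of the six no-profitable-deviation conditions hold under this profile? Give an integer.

Weak (own payoff 728): to t=1 gives 1105 − 196×1 = 909 → profitable ✗; to t=26 gives 1377 − 196×26 = -3719 → no gain ✓.
Strong (own payoff 1377 − 33×26 = 519): to t=0 gives 728 → profitable ✗; to t=1 gives 1105 − 33×1 = 1072 → profitable ✗.
Moderate (own payoff 1105 − 68×1 = 1037): to t=0 gives 728 → no gain ✓; to t=26 gives 1377 − 68×26 = -391 → no gain ✓.
3 of the 6 constraints hold; not an equilibrium.

3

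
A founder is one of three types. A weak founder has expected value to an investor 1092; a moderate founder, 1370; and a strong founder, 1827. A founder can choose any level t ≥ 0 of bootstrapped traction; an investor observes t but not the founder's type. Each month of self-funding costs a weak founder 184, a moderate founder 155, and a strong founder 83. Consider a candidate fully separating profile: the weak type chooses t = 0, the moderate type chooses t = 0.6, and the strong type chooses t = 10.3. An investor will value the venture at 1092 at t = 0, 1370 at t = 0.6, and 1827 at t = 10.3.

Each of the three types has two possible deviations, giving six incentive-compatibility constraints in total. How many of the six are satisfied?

Moderate (own payoff 1370 − 155×0.6 = 1277): to t=0 gives 1092 → no gain ✓; to t=10.3 gives 1827 − 155×10.3 = 230.5 → no gain ✓.
Strong (own payoff 1827 − 83×10.3 = 972.1): to t=0 gives 1092 → profitable ✗; to t=0.6 gives 1370 − 83×0.6 = 1320.2 → profitable ✗.
Weak (own payoff 1092): to t=0.6 gives 1370 − 184×0.6 = 1259.6 → profitable ✗; to t=10.3 gives 1827 − 184×10.3 = -68.2 → no gain ✓.
3 of the 6 constraints hold; not an equilibrium.

3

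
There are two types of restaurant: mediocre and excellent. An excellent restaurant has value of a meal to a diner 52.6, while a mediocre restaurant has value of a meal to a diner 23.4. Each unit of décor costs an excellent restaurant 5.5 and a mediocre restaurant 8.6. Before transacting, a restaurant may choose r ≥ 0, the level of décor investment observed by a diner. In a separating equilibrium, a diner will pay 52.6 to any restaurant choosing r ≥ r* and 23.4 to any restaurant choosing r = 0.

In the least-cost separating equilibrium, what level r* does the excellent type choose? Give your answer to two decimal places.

3.40

A mediocre restaurant choosing r = 0 receives 23.4.
Imitating at r* instead would pay 52.6 at cost 8.6·r*, netting 52.6 − 8.6·r*.
Indifference: 23.4 = 52.6 − 8.6·r*, so r* = (52.6 − 23.4) / 8.6 ≈ 3.40.
At r* the mediocre type's incentive constraint just binds; the excellent type strictly prefers r* since its per-unit cost is lower.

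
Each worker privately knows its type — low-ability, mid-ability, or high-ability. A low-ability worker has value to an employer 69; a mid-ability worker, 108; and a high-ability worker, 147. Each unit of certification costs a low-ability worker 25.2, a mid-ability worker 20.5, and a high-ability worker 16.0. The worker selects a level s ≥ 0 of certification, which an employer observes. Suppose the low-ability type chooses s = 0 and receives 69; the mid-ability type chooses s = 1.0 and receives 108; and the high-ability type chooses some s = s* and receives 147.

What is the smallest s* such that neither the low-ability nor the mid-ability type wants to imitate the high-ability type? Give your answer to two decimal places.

3.10

Low-ability type (on-path payoff 69) won't mimic when 69 ≥ 147 − 25.2·s*, i.e. s* ≥ 3.10.
Mid-ability type (on-path payoff 108 − 20.5×1.0 = 87.5) won't mimic when 87.5 ≥ 147 − 20.5·s*, i.e. s* ≥ 2.90.
Both must hold, so s* = max(3.10, 2.90) = 3.10. The low-ability type's constraint binds.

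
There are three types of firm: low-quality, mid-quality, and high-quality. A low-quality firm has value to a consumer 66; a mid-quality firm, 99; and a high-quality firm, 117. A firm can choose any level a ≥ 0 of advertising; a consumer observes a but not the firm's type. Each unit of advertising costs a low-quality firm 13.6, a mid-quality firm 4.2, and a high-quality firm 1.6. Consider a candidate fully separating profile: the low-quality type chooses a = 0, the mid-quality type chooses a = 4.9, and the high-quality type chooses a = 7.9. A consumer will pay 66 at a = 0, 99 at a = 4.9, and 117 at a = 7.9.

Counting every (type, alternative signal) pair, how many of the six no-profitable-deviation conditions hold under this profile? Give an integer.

Low-quality (own payoff 66): to a=4.9 gives 99 − 13.6×4.9 = 32.36 → no gain ✓; to a=7.9 gives 117 − 13.6×7.9 = 9.56 → no gain ✓.
Mid-quality (own payoff 99 − 4.2×4.9 = 78.42): to a=0 gives 66 → no gain ✓; to a=7.9 gives 117 − 4.2×7.9 = 83.82 → profitable ✗.
High-quality (own payoff 117 − 1.6×7.9 = 104.36): to a=0 gives 66 → no gain ✓; to a=4.9 gives 99 − 1.6×4.9 = 91.16 → no gain ✓.
5 of the 6 constraints hold; not an equilibrium.

5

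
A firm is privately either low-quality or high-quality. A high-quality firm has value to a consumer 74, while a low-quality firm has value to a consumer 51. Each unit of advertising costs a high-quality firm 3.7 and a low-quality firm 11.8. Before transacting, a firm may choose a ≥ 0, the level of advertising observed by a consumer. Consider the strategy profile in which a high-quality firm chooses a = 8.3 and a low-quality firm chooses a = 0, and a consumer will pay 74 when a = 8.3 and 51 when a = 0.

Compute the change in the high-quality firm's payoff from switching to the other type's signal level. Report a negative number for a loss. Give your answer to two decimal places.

7.71

Playing a = 8.3 the high-quality firm receives 74 − 3.7 × 8.3 = 43.29.
Deviating to a = 0 yields 51 instead.
Gain from deviating: 51 − 43.29 = 7.71.
The gain is positive, so the high-quality type's incentive-compatibility constraint is violated — this profile is not a separating equilibrium.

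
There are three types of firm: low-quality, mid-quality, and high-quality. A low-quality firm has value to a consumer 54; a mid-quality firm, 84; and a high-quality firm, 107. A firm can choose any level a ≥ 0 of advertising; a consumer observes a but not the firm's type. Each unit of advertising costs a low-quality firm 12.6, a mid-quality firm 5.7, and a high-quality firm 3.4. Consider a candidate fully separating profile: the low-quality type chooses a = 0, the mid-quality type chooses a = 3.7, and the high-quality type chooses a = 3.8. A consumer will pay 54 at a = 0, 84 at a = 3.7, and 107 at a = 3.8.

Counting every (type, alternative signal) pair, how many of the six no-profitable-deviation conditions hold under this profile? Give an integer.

Mid-quality (own payoff 84 − 5.7×3.7 = 62.91): to a=0 gives 54 → no gain ✓; to a=3.8 gives 107 − 5.7×3.8 = 85.34 → profitable ✗.
Low-quality (own payoff 54): to a=3.7 gives 84 − 12.6×3.7 = 37.38 → no gain ✓; to a=3.8 gives 107 − 12.6×3.8 = 59.12 → profitable ✗.
High-quality (own payoff 107 − 3.4×3.8 = 94.08): to a=0 gives 54 → no gain ✓; to a=3.7 gives 84 − 3.4×3.7 = 71.42 → no gain ✓.
4 of the 6 constraints hold; not an equilibrium.

4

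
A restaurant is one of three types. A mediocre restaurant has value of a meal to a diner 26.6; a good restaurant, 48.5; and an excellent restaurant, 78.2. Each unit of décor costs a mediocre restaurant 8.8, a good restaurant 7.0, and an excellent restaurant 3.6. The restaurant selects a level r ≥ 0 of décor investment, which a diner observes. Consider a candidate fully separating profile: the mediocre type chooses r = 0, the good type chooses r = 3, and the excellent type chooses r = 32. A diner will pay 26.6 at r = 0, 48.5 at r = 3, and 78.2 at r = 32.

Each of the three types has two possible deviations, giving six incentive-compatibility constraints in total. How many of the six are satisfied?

Excellent (own payoff 78.2 − 3.6×32 = -37): to r=0 gives 26.6 → profitable ✗; to r=3 gives 48.5 − 3.6×3 = 37.7 → profitable ✗.
Good (own payoff 48.5 − 7.0×3 = 27.5): to r=0 gives 26.6 → no gain ✓; to r=32 gives 78.2 − 7.0×32 = -145.8 → no gain ✓.
Mediocre (own payoff 26.6): to r=3 gives 48.5 − 8.8×3 = 22.1 → no gain ✓; to r=32 gives 78.2 − 8.8×32 = -203.4 → no gain ✓.
4 of the 6 constraints hold; not an equilibrium.

4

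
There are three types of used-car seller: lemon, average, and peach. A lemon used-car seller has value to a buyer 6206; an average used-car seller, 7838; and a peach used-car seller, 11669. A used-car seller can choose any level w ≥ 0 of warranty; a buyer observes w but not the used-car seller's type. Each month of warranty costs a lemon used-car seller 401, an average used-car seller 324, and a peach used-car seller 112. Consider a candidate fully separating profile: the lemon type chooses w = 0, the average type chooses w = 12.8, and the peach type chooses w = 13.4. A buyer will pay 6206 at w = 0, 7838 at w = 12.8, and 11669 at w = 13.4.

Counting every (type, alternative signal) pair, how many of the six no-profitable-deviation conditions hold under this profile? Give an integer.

Lemon (own payoff 6206): to w=12.8 gives 7838 − 401×12.8 = 2705.2 → no gain ✓; to w=13.4 gives 11669 − 401×13.4 = 6295.6 → profitable ✗.
Average (own payoff 7838 − 324×12.8 = 3690.8): to w=0 gives 6206 → profitable ✗; to w=13.4 gives 11669 − 324×13.4 = 7327.4 → profitable ✗.
Peach (own payoff 11669 − 112×13.4 = 10168.2): to w=0 gives 6206 → no gain ✓; to w=12.8 gives 7838 − 112×12.8 = 6404.4 → no gain ✓.
3 of the 6 constraints hold; not an equilibrium.

3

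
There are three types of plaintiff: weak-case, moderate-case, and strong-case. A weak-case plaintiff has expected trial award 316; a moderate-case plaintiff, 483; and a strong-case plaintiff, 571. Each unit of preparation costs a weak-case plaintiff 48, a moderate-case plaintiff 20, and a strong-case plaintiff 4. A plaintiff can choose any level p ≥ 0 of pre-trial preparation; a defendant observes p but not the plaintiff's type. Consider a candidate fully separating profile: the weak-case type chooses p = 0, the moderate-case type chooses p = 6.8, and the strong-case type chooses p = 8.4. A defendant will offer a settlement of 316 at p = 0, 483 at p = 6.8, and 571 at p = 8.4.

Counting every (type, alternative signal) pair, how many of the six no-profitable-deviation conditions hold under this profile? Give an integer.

Weak-case (own payoff 316): to p=6.8 gives 483 − 48×6.8 = 156.6 → no gain ✓; to p=8.4 gives 571 − 48×8.4 = 167.8 → no gain ✓.
Moderate-case (own payoff 483 − 20×6.8 = 347): to p=0 gives 316 → no gain ✓; to p=8.4 gives 571 − 20×8.4 = 403 → profitable ✗.
Strong-case (own payoff 571 − 4×8.4 = 537.4): to p=0 gives 316 → no gain ✓; to p=6.8 gives 483 − 4×6.8 = 455.8 → no gain ✓.
5 of the 6 constraints hold; not an equilibrium.

5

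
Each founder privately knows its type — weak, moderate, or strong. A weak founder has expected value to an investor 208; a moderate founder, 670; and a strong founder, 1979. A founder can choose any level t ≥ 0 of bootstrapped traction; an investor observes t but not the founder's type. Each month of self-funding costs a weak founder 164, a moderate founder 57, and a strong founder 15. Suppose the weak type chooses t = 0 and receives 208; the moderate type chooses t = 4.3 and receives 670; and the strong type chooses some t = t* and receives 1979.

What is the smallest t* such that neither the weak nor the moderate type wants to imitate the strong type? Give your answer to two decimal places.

27.26

Moderate type (on-path payoff 670 − 57×4.3 = 424.9) won't mimic when 424.9 ≥ 1979 − 57·t*, i.e. t* ≥ 27.26.
Weak type (on-path payoff 208) won't mimic when 208 ≥ 1979 − 164·t*, i.e. t* ≥ 10.80.
Both must hold, so t* = max(10.80, 27.26) = 27.26. The moderate type's constraint binds.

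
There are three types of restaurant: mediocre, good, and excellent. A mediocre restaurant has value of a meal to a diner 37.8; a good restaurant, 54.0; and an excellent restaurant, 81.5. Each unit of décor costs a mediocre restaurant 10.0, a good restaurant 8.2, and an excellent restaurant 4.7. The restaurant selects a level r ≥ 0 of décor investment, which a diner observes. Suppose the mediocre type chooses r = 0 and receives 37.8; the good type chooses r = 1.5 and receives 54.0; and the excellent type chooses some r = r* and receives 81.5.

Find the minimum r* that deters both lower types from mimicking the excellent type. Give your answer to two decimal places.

4.85

Good type (on-path payoff 54.0 − 8.2×1.5 = 41.7) won't mimic when 41.7 ≥ 81.5 − 8.2·r*, i.e. r* ≥ 4.85.
Mediocre type (on-path payoff 37.8) won't mimic when 37.8 ≥ 81.5 − 10.0·r*, i.e. r* ≥ 4.37.
Both must hold, so r* = max(4.37, 4.85) = 4.85. The good type's constraint binds.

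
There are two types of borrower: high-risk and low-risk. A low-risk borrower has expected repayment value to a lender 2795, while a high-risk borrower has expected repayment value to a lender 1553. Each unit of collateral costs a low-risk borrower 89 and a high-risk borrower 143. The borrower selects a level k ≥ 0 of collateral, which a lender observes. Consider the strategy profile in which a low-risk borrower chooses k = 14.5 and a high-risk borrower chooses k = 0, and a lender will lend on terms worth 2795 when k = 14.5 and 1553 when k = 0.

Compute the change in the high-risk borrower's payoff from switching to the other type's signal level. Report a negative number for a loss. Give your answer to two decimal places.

-831.50

Playing k = 0 the high-risk borrower receives 1553.
Deviating to k = 14.5 brings payment 2795 at cost 143 × 14.5 = 2073.5, netting 721.5.
Gain from deviating: 721.5 − 1553 = -831.50.
The gain is negative, so the high-risk type's incentive-compatibility constraint is satisfied.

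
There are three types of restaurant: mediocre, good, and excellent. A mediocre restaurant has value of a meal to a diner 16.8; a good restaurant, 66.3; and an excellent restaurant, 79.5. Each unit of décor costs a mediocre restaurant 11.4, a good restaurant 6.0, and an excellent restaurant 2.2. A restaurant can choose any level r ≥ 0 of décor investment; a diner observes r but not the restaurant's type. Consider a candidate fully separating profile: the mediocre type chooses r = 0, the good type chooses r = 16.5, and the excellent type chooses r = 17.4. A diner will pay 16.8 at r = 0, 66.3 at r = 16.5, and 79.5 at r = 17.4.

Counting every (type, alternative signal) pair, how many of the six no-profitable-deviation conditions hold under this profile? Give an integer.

Good (own payoff 66.3 − 6.0×16.5 = -32.7): to r=0 gives 16.8 → profitable ✗; to r=17.4 gives 79.5 − 6.0×17.4 = -24.9 → profitable ✗.
Excellent (own payoff 79.5 − 2.2×17.4 = 41.22): to r=0 gives 16.8 → no gain ✓; to r=16.5 gives 66.3 − 2.2×16.5 = 30 → no gain ✓.
Mediocre (own payoff 16.8): to r=16.5 gives 66.3 − 11.4×16.5 = -121.8 → no gain ✓; to r=17.4 gives 79.5 − 11.4×17.4 = -118.86 → no gain ✓.
4 of the 6 constraints hold; not an equilibrium.

4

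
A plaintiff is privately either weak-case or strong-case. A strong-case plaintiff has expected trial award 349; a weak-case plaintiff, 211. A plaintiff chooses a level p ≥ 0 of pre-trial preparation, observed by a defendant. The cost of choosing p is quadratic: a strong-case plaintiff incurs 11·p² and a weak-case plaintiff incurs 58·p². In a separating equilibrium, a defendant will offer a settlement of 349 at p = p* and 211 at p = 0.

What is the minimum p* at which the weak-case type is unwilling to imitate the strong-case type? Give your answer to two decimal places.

1.54

The weak-case type at p = 0 receives 211; imitating at p* yields 349 − 58·p*².
Indifference: 211 = 349 − 58·p*², so p*² = (349 − 211) / 58 ≈ 2.3793.
p* = √2.3793 ≈ 1.54.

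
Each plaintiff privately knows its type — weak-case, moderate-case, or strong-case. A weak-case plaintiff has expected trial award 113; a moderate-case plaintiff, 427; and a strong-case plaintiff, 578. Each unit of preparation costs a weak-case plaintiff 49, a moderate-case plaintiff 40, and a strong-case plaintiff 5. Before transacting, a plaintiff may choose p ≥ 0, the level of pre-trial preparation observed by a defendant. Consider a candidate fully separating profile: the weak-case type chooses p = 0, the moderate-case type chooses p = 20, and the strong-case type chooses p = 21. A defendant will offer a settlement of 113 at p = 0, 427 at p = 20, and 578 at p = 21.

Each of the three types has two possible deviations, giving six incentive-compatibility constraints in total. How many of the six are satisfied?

4

Weak-case (own payoff 113): to p=20 gives 427 − 49×20 = -553 → no gain ✓; to p=21 gives 578 − 49×21 = -451 → no gain ✓.
Strong-case (own payoff 578 − 5×21 = 473): to p=0 gives 113 → no gain ✓; to p=20 gives 427 − 5×20 = 327 → no gain ✓.
Moderate-case (own payoff 427 − 40×20 = -373): to p=0 gives 113 → profitable ✗; to p=21 gives 578 − 40×21 = -262 → profitable ✗.
4 of the 6 constraints hold; not an equilibrium.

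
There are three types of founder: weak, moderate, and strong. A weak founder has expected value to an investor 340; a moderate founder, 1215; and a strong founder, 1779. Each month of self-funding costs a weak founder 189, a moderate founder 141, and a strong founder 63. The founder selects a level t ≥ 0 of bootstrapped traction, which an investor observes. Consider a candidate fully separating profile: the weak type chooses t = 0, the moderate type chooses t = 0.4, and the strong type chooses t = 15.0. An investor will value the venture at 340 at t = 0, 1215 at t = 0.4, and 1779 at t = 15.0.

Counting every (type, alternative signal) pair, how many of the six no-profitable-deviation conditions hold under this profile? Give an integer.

4

Weak (own payoff 340): to t=0.4 gives 1215 − 189×0.4 = 1139.4 → profitable ✗; to t=15.0 gives 1779 − 189×15.0 = -1056 → no gain ✓.
Moderate (own payoff 1215 − 141×0.4 = 1158.6): to t=0 gives 340 → no gain ✓; to t=15.0 gives 1779 − 141×15.0 = -336 → no gain ✓.
Strong (own payoff 1779 − 63×15.0 = 834): to t=0 gives 340 → no gain ✓; to t=0.4 gives 1215 − 63×0.4 = 1189.8 → profitable ✗.
4 of the 6 constraints hold; not an equilibrium.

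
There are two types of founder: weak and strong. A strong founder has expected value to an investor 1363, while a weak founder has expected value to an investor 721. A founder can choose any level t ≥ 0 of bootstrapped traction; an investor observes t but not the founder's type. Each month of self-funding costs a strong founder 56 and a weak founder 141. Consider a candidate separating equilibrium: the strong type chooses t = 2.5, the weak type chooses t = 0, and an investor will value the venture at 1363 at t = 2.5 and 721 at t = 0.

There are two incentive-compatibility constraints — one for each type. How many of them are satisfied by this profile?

Weak type: stay at 0 → 721; mimic → 1363 − 141 × 2.5 = 1010.5. IC fails (721 < 1010.5).
Strong type: signal → 1363 − 56 × 2.5 = 1223; deviate to 0 → 721. IC holds (1223 ≥ 721).
1 of 2 constraints hold, so this profile is not an equilibrium.

1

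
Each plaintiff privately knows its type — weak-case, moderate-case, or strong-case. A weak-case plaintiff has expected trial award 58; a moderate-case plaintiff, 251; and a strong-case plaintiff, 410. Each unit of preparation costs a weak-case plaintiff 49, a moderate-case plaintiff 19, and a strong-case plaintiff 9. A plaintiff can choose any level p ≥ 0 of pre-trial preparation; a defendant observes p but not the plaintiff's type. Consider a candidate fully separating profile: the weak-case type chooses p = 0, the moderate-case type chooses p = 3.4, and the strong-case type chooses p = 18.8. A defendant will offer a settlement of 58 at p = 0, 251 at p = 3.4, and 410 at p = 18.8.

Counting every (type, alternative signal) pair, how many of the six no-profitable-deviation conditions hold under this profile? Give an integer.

Strong-case (own payoff 410 − 9×18.8 = 240.8): to p=0 gives 58 → no gain ✓; to p=3.4 gives 251 − 9×3.4 = 220.4 → no gain ✓.
Weak-case (own payoff 58): to p=3.4 gives 251 − 49×3.4 = 84.4 → profitable ✗; to p=18.8 gives 410 − 49×18.8 = -511.2 → no gain ✓.
Moderate-case (own payoff 251 − 19×3.4 = 186.4): to p=0 gives 58 → no gain ✓; to p=18.8 gives 410 − 19×18.8 = 52.8 → no gain ✓.
5 of the 6 constraints hold; not an equilibrium.

5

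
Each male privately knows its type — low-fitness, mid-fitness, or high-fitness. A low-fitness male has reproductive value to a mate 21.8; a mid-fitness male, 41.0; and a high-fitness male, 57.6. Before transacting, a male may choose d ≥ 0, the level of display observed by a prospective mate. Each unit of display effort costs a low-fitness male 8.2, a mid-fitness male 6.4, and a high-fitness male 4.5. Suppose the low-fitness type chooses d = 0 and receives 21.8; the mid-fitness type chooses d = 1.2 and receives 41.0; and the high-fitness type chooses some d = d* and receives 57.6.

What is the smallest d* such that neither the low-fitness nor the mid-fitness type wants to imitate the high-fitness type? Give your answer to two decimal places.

Mid-fitness type (on-path payoff 41.0 − 6.4×1.2 = 33.32) won't mimic when 33.32 ≥ 57.6 − 6.4·d*, i.e. d* ≥ 3.79.
Low-fitness type (on-path payoff 21.8) won't mimic when 21.8 ≥ 57.6 − 8.2·d*, i.e. d* ≥ 4.37.
Both must hold, so d* = max(4.37, 3.79) = 4.37. The low-fitness type's constraint binds.

4.37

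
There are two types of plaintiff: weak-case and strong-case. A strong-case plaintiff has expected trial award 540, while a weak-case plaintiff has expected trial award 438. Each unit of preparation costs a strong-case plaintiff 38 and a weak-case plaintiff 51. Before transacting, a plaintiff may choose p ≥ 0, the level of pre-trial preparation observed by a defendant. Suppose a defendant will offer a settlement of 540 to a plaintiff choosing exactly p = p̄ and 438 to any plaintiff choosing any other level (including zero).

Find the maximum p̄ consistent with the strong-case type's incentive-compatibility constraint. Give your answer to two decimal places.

Choosing p̄ yields the strong-case type 540 − 38·p̄; choosing zero yields 438.
The strong-case type is indifferent at 540 − 38·p̄ = 438, i.e. p̄ = (540 − 438) / 38 ≈ 2.68.
For any p̄ above 2.68 the strong-case type would rather pool at zero, so separation collapses.

2.68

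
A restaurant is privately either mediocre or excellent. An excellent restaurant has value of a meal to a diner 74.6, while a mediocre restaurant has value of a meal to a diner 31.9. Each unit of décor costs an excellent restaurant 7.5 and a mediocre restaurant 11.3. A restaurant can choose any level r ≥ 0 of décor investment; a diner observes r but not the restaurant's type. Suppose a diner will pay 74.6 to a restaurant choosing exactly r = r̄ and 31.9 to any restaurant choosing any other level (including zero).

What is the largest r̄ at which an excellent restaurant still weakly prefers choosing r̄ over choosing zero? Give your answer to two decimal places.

5.69

Choosing r̄ yields the excellent type 74.6 − 7.5·r̄; choosing zero yields 31.9.
The excellent type is indifferent at 74.6 − 7.5·r̄ = 31.9, i.e. r̄ = (74.6 − 31.9) / 7.5 ≈ 5.69.
For any r̄ above 5.69 the excellent type would rather pool at zero, so separation collapses.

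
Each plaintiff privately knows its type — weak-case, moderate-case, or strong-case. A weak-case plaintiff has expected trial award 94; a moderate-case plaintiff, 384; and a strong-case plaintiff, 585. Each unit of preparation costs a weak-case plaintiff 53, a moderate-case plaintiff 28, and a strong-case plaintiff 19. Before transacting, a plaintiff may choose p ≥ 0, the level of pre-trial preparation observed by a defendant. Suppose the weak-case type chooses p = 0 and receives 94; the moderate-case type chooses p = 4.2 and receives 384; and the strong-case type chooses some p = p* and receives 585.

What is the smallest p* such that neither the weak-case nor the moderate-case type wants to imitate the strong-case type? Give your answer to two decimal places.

Moderate-case type (on-path payoff 384 − 28×4.2 = 266.4) won't mimic when 266.4 ≥ 585 − 28·p*, i.e. p* ≥ 11.38.
Weak-case type (on-path payoff 94) won't mimic when 94 ≥ 585 − 53·p*, i.e. p* ≥ 9.26.
Both must hold, so p* = max(9.26, 11.38) = 11.38. The moderate-case type's constraint binds.

11.38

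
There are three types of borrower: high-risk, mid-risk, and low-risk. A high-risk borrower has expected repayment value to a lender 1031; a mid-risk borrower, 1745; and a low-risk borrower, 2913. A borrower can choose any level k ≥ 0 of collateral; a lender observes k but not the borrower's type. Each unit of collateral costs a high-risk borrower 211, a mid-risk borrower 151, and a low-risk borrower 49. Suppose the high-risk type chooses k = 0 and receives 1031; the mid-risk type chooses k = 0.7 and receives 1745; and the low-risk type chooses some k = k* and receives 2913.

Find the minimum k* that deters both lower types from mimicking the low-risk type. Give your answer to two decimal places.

8.92

High-risk type (on-path payoff 1031) won't mimic when 1031 ≥ 2913 − 211·k*, i.e. k* ≥ 8.92.
Mid-risk type (on-path payoff 1745 − 151×0.7 = 1639.3) won't mimic when 1639.3 ≥ 2913 − 151·k*, i.e. k* ≥ 8.44.
Both must hold, so k* = max(8.92, 8.44) = 8.92. The high-risk type's constraint binds.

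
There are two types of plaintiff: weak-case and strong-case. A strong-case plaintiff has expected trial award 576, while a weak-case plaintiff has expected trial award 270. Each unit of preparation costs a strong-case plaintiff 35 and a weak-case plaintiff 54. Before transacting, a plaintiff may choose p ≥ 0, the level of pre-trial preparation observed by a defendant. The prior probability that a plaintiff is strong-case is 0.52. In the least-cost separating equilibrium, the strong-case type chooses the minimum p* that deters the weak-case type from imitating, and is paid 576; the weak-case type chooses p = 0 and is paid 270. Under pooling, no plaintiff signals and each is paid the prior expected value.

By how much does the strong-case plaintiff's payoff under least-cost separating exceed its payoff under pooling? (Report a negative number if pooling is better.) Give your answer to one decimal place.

Least-cost separating signal: p* solves 270 = 576 − 54·p*, so p* = (576 − 270)/54 ≈ 5.6667.
Strong-case type's separating payoff: 576 − 35 × p* = 576 − 35 × (576 − 270)/54 = 576 − 10710/54 ≈ 377.667.
Pooling payoff: 0.52 × 576 + 0.48 × 270 = 429.12.
Difference: 377.667 − 429.12 = -51.453, i.e. -51.5 to one decimal place.
The strong-case type would prefer the pooling outcome.

-51.5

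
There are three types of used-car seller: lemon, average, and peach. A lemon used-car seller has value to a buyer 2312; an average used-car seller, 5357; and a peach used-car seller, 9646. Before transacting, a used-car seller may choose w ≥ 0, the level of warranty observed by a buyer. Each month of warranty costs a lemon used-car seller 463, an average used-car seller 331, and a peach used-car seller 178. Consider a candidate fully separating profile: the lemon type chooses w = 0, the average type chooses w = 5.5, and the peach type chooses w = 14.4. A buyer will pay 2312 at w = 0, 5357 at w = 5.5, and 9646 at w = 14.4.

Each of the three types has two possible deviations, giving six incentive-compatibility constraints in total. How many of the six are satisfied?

3

Average (own payoff 5357 − 331×5.5 = 3536.5): to w=0 gives 2312 → no gain ✓; to w=14.4 gives 9646 − 331×14.4 = 4879.6 → profitable ✗.
Peach (own payoff 9646 − 178×14.4 = 7082.8): to w=0 gives 2312 → no gain ✓; to w=5.5 gives 5357 − 178×5.5 = 4378 → no gain ✓.
Lemon (own payoff 2312): to w=5.5 gives 5357 − 463×5.5 = 2810.5 → profitable ✗; to w=14.4 gives 9646 − 463×14.4 = 2978.8 → profitable ✗.
3 of the 6 constraints hold; not an equilibrium.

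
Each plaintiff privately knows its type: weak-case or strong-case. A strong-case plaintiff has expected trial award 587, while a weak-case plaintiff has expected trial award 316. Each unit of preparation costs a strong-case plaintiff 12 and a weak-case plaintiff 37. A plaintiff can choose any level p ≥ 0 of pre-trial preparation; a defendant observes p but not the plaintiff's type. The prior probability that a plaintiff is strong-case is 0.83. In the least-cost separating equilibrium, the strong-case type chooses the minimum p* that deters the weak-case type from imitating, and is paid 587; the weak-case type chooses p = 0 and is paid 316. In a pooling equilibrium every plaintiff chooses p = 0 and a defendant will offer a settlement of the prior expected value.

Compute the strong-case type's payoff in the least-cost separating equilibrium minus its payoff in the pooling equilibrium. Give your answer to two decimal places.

Least-cost separating signal: p* solves 316 = 587 − 37·p*, so p* = (587 − 316)/37 ≈ 7.3243.
Strong-case type's separating payoff: 587 − 12 × p* = 587 − 12 × (587 − 316)/37 = 587 − 3252/37 ≈ 499.1081.
Pooling payoff: 0.83 × 587 + 0.17 × 316 = 540.93.
Difference: 499.1081 − 540.93 = -41.8219, i.e. -41.82 to two decimal places.
The strong-case type would prefer the pooling outcome.

-41.82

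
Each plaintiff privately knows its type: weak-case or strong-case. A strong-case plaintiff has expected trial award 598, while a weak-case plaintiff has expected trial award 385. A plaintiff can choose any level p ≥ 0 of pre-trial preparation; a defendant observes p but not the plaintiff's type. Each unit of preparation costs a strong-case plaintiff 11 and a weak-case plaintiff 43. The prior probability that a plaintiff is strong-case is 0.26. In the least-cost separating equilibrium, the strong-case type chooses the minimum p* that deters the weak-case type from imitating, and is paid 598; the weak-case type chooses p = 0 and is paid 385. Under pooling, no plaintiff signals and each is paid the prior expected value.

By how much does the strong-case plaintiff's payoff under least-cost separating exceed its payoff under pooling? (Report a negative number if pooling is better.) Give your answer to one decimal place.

Least-cost separating signal: p* solves 385 = 598 − 43·p*, so p* = (598 − 385)/43 ≈ 4.9535.
Strong-case type's separating payoff: 598 − 11 × p* = 598 − 11 × (598 − 385)/43 = 598 − 2343/43 ≈ 543.512.
Pooling payoff: 0.26 × 598 + 0.74 × 385 = 440.38.
Difference: 543.512 − 440.38 = 103.132, i.e. 103.1 to one decimal place.
The strong-case type prefers to separate.

103.1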